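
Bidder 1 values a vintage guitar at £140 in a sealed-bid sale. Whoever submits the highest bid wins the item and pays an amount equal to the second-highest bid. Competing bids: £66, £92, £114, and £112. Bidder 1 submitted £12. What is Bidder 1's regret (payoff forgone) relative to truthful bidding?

£26

The highest competing bid is £114.
Bidding truthfully at £140: Bidder 1 has the top bid, wins, and pays the second-highest bid £114. Payoff = £140 − £114 = £26.
Bidding £12: the top bid is £114 (a rival), so Bidder 1 loses. Payoff = £0.
Regret = truthful payoff − actual payoff = £26 − £0 = £26.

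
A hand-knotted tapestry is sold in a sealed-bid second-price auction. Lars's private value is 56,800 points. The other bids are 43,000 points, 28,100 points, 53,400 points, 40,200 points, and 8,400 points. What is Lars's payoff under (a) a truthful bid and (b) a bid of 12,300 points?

The highest competing bid is 53,400 points.
Bidding truthfully at 56,800 points: Lars has the top bid, wins, and pays the second-highest bid 53,400 points. Payoff = 56,800 points − 53,400 points = 3,400 points.
Bidding 12,300 points: the top bid is 53,400 points (a rival), so Lars loses. Payoff = 0 points.

Truthful: 3,400 points; alternative: 0 points.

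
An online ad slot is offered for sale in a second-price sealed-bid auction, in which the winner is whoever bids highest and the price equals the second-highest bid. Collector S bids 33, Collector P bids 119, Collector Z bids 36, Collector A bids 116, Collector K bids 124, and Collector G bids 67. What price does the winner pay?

Price paid: 119.

Bids in descending order: Collector K 124; Collector P 119; Collector A 116; Collector G 67; Collector Z 36; Collector S 33.
Collector K is the highest bidder, so Collector K wins.
Under the second-price rule, the price is the second-highest bid: 119.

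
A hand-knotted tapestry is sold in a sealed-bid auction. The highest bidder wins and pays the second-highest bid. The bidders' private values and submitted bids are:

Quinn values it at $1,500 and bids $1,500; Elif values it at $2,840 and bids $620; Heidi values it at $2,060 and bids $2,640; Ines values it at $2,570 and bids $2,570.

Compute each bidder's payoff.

Bids in descending order: Heidi $2,640; Ines $2,570; Quinn $1,500; Elif $620.
Heidi has the top bid and wins; the price is the second-highest bid, $2,570.
Heidi's payoff = $2,060 − $2,570 = -$510. All other bidders lose, so their payoff is 0.

Quinn $0, Elif $0, Heidi -$510, Ines $0.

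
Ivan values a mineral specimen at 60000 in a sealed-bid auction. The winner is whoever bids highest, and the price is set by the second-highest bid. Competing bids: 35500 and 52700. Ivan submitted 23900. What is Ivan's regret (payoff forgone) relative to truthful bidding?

7300

The highest competing bid is 52700.
Bidding truthfully at 60000: Ivan has the top bid, wins, and pays the second-highest bid 52700. Payoff = 60000 − 52700 = 7300.
Bidding 23900: the top bid is 52700 (a rival), so Ivan loses. Payoff = 0.
Regret = truthful payoff − actual payoff = 7300 − 0 = 7300.
This is the dominant-strategy logic: truthful bidding weakly beats any alternative.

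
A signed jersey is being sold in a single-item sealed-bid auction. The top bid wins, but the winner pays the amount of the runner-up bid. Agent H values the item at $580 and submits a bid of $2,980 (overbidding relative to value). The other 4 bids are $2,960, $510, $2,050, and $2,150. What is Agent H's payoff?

Highest competing bid: $2,960.
Agent H's bid $2,980 is the highest overall, so Agent H wins and pays the second-highest bid, $2,960.
Payoff = value − price = $580 − $2,960 = -$2,380.
Overbidding won the item at a price above value — truthful bidding would have avoided this loss.

Agent H's payoff: -$2,380.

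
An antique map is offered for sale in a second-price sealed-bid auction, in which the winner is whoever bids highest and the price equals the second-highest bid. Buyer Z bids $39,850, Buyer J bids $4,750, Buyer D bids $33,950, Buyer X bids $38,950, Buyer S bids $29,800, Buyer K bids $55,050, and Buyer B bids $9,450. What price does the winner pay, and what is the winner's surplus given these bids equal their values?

Price $39,850; surplus $15,200.

Bids in descending order: Buyer K $55,050, then Buyer Z $39,850, then Buyer X $38,950, then Buyer D $33,950, then Buyer S $29,800, then Buyer B $9,450, then Buyer J $4,750.
Buyer K is the highest bidder, so Buyer K wins.
Under the second-price rule, the price is the second-highest bid: $39,850.
Surplus = $55,050 − $39,850 = $15,200.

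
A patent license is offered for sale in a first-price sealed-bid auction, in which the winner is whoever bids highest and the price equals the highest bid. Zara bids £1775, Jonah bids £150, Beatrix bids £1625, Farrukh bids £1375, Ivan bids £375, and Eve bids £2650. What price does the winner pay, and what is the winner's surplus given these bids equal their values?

Price £2650; surplus £0.

Ordered from highest: Eve £2650, then Zara £1775, then Beatrix £1625, then Farrukh £1375, then Ivan £375, then Jonah £150.
Eve is the highest bidder, so Eve wins.
Under the first-price rule, the price is the highest bid: £2650.
Surplus = £2650 − £2650 = £0.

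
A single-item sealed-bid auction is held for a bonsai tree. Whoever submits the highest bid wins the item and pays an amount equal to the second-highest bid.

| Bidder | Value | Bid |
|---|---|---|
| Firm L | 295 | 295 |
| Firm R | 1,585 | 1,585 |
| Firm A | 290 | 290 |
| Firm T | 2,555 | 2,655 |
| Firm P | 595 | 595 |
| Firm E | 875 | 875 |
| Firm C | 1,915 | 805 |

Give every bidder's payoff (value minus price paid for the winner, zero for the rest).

Payoffs: Firm L 0, Firm R 0, Firm A 0, Firm T 970, Firm P 0, Firm E 0, Firm C 0.

Sorted high to low: Firm T 2,655; Firm R 1,585; Firm E 875; Firm C 805; Firm P 595; Firm L 295; Firm A 290.
Firm T has the top bid and wins; the price is the second-highest bid, 1,585.
Firm T's payoff = 2,555 − 1,585 = 970. All other bidders lose, so their payoff is 0.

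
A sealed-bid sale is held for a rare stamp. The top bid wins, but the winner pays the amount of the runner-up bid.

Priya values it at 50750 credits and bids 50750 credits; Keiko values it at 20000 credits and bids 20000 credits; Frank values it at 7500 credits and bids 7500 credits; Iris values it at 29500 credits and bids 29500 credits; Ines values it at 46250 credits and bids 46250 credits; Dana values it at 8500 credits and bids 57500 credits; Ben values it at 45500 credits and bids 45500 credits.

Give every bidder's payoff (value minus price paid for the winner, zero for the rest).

Sorted high to low: Dana 57500 credits, then Priya 50750 credits, then Ines 46250 credits, then Ben 45500 credits, then Iris 29500 credits, then Keiko 20000 credits, then Frank 7500 credits.
Dana has the top bid and wins; the price is the second-highest bid, 50750 credits.
Dana's payoff = 8500 credits − 50750 credits = -42250 credits. All other bidders lose, so their payoff is 0.

Priya 0 credits, Keiko 0 credits, Frank 0 credits, Iris 0 credits, Ines 0 credits, Dana -42250 credits, Ben 0 credits.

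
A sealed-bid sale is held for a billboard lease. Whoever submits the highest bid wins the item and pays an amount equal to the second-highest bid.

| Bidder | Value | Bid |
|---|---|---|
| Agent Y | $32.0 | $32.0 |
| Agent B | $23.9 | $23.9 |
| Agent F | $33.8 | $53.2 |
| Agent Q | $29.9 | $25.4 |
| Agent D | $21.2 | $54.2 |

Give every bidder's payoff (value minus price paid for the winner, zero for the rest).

Agent Y $0.0, Agent B $0.0, Agent F $0.0, Agent Q $0.0, Agent D -$32.0.

Bids in descending order: Agent D $54.2 > Agent F $53.2 > Agent Y $32.0 > Agent Q $25.4 > Agent B $23.9.
Agent D has the top bid and wins; the price is the second-highest bid, $53.2.
Agent D's payoff = $21.2 − $53.2 = -$32.0. All other bidders lose, so their payoff is 0.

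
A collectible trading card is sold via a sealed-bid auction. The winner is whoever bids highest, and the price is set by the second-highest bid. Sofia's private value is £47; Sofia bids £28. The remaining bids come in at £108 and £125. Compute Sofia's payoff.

Highest competing bid: £125.
Sofia's bid £28 is not the highest, so Sofia loses, pays nothing, and earns zero payoff.

Payoff = £0.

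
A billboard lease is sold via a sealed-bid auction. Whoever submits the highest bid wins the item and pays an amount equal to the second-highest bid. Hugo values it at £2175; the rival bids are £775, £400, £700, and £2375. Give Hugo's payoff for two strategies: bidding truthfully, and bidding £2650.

Truthful: £0; alternative: -£200.

The highest competing bid is £2375.
Bidding truthfully at £2175: the top bid is £2375 (a rival), so Hugo loses. Payoff = £0.
Bidding £2650: Hugo has the top bid, wins, and pays the second-highest bid £2375. Payoff = £2175 − £2375 = -£200.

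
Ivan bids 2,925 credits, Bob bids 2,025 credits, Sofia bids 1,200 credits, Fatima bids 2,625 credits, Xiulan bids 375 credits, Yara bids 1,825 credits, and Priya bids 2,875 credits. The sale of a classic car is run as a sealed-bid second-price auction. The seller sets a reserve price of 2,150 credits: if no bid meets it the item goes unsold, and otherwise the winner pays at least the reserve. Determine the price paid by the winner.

2,875 credits

Bids in descending order: Ivan 2,925 credits, then Priya 2,875 credits, then Fatima 2,625 credits, then Bob 2,025 credits, then Yara 1,825 credits, then Sofia 1,200 credits, then Xiulan 375 credits.
Ivan has the highest bid, so Ivan wins.
The second-highest bid is 2,875 credits, which exceeds the reserve, so that sets the price.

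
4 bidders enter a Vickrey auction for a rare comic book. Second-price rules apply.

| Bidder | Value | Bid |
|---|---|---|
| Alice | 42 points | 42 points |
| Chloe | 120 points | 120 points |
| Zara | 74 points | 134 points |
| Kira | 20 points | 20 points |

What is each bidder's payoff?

Ordered from highest: Zara 134 points > Chloe 120 points > Alice 42 points > Kira 20 points.
Zara has the top bid and wins; the price is the second-highest bid, 120 points.
Zara's payoff = 74 points − 120 points = -46 points. All other bidders lose, so their payoff is 0.

Payoffs: Alice 0 points, Chloe 0 points, Zara -46 points, Kira 0 points.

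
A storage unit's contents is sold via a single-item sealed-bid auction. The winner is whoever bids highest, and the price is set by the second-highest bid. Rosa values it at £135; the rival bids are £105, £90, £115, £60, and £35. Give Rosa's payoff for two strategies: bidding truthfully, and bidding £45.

The highest competing bid is £115.
Bidding truthfully at £135: Rosa has the top bid, wins, and pays the second-highest bid £115. Payoff = £135 − £115 = £20.
Bidding £45: the top bid is £115 (a rival), so Rosa loses. Payoff = £0.

Truthful: £20; alternative: £0.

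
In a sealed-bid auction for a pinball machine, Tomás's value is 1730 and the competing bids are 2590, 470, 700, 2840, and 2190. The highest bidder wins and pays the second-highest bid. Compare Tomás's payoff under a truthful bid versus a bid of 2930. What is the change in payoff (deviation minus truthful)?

The highest competing bid is 2840.
Bidding truthfully at 1730: the top bid is 2840 (a rival), so Tomás loses. Payoff = 0.
Bidding 2930: Tomás has the top bid, wins, and pays the second-highest bid 2840. Payoff = 1730 − 2840 = -1110.
Change = -1110 − 0 = -1110.
Deviating from a truthful bid can only lose payoff in a second-price auction — never gain.

-1110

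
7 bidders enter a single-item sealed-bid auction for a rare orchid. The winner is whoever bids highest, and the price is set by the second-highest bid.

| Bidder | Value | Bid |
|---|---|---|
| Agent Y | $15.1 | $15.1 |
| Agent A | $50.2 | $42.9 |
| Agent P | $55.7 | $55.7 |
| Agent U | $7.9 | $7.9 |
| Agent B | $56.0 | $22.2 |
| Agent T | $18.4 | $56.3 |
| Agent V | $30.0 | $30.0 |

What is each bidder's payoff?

Ordered from highest: Agent T $56.3; Agent P $55.7; Agent A $42.9; Agent V $30.0; Agent B $22.2; Agent Y $15.1; Agent U $7.9.
Agent T has the top bid and wins; the price is the second-highest bid, $55.7.
Agent T's payoff = $18.4 − $55.7 = -$37.3. All other bidders lose, so their payoff is 0.

Payoffs: Agent Y $0.0, Agent A $0.0, Agent P $0.0, Agent U $0.0, Agent B $0.0, Agent T -$37.3, Agent V $0.0.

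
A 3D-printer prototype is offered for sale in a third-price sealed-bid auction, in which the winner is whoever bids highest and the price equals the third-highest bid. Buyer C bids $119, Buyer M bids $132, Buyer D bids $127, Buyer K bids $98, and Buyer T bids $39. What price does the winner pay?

Sorted high to low: Buyer M $132; Buyer D $127; Buyer C $119; Buyer K $98; Buyer T $39.
Buyer M is the highest bidder, so Buyer M wins.
Under the third-price rule, the price is the third-highest bid: $119.

$119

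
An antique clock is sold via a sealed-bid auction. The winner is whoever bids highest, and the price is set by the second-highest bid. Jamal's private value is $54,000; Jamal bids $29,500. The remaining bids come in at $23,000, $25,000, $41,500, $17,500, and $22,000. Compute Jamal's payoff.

Jamal's payoff: $0.

Highest competing bid: $41,500.
Jamal's bid $29,500 is not the highest, so Jamal loses, pays nothing, and earns zero payoff.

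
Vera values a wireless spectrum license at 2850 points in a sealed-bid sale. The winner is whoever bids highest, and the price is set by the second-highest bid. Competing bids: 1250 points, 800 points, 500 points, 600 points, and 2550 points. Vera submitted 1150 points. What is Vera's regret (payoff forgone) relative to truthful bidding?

The highest competing bid is 2550 points.
Bidding truthfully at 2850 points: Vera has the top bid, wins, and pays the second-highest bid 2550 points. Payoff = 2850 points − 2550 points = 300 points.
Bidding 1150 points: the top bid is 2550 points (a rival), so Vera loses. Payoff = 0 points.
Regret = truthful payoff − actual payoff = 300 points − 0 points = 300 points.

Payoff forgone: 300 points.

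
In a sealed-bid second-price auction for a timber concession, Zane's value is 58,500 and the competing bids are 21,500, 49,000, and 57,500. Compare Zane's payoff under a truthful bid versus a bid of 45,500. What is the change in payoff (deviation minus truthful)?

Change in payoff: -1,000.

The highest competing bid is 57,500.
Bidding truthfully at 58,500: Zane has the top bid, wins, and pays the second-highest bid 57,500. Payoff = 58,500 − 57,500 = 1,000.
Bidding 45,500: the top bid is 57,500 (a rival), so Zane loses. Payoff = 0.
Change = 0 − 1,000 = -1,000.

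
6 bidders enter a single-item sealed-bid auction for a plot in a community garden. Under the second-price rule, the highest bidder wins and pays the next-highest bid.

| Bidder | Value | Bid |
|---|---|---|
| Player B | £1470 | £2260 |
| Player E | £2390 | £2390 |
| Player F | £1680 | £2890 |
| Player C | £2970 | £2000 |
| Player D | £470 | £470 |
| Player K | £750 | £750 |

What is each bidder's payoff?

Player B £0, Player E £0, Player F -£710, Player C £0, Player D £0, Player K £0.

Bids in descending order: Player F £2890, then Player E £2390, then Player B £2260, then Player C £2000, then Player K £750, then Player D £470.
Player F has the top bid and wins; the price is the second-highest bid, £2390.
Player F's payoff = £1680 − £2390 = -£710. All other bidders lose, so their payoff is 0.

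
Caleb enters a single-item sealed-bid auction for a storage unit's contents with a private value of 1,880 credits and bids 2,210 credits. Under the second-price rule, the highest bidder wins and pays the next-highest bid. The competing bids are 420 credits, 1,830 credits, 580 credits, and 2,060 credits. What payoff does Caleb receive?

Highest competing bid: 2,060 credits.
Caleb's bid 2,210 credits is the highest overall, so Caleb wins and pays the second-highest bid, 2,060 credits.
Payoff = value − price = 1,880 credits − 2,060 credits = -180 credits.

Caleb's payoff: -180 credits.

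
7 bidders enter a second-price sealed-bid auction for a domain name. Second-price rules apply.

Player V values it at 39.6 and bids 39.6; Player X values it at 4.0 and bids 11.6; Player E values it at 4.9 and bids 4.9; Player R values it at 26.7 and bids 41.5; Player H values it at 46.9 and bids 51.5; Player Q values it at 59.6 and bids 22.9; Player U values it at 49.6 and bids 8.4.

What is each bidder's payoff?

Sorted high to low: Player H 51.5, then Player R 41.5, then Player V 39.6, then Player Q 22.9, then Player X 11.6, then Player U 8.4, then Player E 4.9.
Player H has the top bid and wins; the price is the second-highest bid, 41.5.
Player H's payoff = 46.9 − 41.5 = 5.4. All other bidders lose, so their payoff is 0.

Payoffs: Player V 0.0, Player X 0.0, Player E 0.0, Player R 0.0, Player H 5.4, Player Q 0.0, Player U 0.0.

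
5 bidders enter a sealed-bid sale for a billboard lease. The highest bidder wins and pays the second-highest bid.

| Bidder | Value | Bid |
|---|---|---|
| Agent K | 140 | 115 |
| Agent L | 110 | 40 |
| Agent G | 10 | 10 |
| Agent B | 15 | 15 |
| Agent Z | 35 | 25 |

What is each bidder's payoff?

Payoffs: Agent K 100, Agent L 0, Agent G 0, Agent B 0, Agent Z 0.

Bids in descending order: Agent K 115, then Agent L 40, then Agent Z 25, then Agent B 15, then Agent G 10.
Agent K has the top bid and wins; the price is the second-highest bid, 40.
Agent K's payoff = 140 − 40 = 100. All other bidders lose, so their payoff is 0.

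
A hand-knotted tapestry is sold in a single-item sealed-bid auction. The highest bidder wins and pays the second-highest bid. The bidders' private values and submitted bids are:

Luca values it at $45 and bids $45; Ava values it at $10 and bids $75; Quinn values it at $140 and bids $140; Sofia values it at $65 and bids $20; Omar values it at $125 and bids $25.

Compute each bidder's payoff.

Bids in descending order: Quinn $140 > Ava $75 > Luca $45 > Omar $25 > Sofia $20.
Quinn has the top bid and wins; the price is the second-highest bid, $75.
Quinn's payoff = $140 − $75 = $65. All other bidders lose, so their payoff is 0.

Luca $0, Ava $0, Quinn $65, Sofia $0, Omar $0.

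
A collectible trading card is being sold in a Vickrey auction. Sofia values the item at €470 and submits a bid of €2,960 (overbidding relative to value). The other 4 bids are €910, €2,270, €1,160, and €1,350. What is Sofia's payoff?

Payoff = -€1,800.

Highest competing bid: €2,270.
Sofia's bid €2,960 is the highest overall, so Sofia wins and pays the second-highest bid, €2,270.
Payoff = value − price = €470 − €2,270 = -€1,800.
Overbidding won the item at a price above value — truthful bidding would have avoided this loss.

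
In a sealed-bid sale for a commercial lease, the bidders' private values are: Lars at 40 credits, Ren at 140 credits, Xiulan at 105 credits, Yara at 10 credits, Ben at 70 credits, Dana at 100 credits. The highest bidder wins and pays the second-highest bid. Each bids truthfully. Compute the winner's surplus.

Bids in descending order: Ren 140 credits; Xiulan 105 credits; Dana 100 credits; Ben 70 credits; Lars 40 credits; Yara 10 credits.
Ren wins with the top bid and pays the second-highest, 105 credits.
Surplus = 140 credits − 105 credits = 35 credits.

Winner's surplus: 35 credits.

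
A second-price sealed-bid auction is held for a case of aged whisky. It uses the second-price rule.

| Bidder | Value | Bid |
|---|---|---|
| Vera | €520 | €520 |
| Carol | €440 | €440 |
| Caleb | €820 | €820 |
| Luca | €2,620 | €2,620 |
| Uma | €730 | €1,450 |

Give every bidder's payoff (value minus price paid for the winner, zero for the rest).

Vera €0, Carol €0, Caleb €0, Luca €1,170, Uma €0.

Ordered from highest: Luca €2,620, then Uma €1,450, then Caleb €820, then Vera €520, then Carol €440.
Luca has the top bid and wins; the price is the second-highest bid, €1,450.
Luca's payoff = €2,620 − €1,450 = €1,170. All other bidders lose, so their payoff is 0.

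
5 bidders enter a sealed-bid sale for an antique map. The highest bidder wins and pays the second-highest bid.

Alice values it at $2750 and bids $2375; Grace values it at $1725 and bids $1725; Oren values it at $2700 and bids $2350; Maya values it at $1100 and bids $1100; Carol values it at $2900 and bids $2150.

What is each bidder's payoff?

Payoffs: Alice $400, Grace $0, Oren $0, Maya $0, Carol $0.

Bids in descending order: Alice $2375; Oren $2350; Carol $2150; Grace $1725; Maya $1100.
Alice has the top bid and wins; the price is the second-highest bid, $2350.
Alice's payoff = $2750 − $2350 = $400. All other bidders lose, so their payoff is 0.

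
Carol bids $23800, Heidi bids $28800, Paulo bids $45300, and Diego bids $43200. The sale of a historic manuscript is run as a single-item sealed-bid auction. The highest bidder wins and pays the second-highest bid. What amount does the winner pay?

The winner pays $43200.

Bids in descending order: Paulo $45300 > Diego $43200 > Heidi $28800 > Carol $23800.
Paulo has the highest bid, so Paulo wins.
The second-highest bid is $43200, so that is what Paulo pays.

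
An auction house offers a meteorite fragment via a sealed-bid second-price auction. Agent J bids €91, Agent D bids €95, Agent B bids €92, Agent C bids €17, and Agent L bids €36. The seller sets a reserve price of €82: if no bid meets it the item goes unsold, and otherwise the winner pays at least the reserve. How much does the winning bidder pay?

€92

Bids in descending order: Agent D €95; Agent B €92; Agent J €91; Agent L €36; Agent C €17.
Agent D has the highest bid, so Agent D wins.
The second-highest bid is €92, which exceeds the reserve, so that sets the price.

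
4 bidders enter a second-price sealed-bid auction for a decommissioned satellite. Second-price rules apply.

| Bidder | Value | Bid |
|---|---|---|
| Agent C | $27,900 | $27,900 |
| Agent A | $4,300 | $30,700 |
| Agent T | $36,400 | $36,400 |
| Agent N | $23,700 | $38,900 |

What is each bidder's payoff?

Payoffs: Agent C $0, Agent A $0, Agent T $0, Agent N -$12,700.

Sorted high to low: Agent N $38,900; Agent T $36,400; Agent A $30,700; Agent C $27,900.
Agent N has the top bid and wins; the price is the second-highest bid, $36,400.
Agent N's payoff = $23,700 − $36,400 = -$12,700. All other bidders lose, so their payoff is 0.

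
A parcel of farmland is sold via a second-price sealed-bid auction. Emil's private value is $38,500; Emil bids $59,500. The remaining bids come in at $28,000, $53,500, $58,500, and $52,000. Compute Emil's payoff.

Emil's payoff: -$20,000.

Highest competing bid: $58,500.
Emil's bid $59,500 is the highest overall, so Emil wins and pays the second-highest bid, $58,500.
Payoff = value − price = $38,500 − $58,500 = -$20,000.
Overbidding won the item at a price above value — truthful bidding would have avoided this loss.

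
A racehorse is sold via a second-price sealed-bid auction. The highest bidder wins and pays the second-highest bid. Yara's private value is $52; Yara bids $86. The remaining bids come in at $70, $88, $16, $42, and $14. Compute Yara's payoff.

$0

Highest competing bid: $88.
Yara's bid $86 is not the highest, so Yara loses, pays nothing, and earns zero payoff.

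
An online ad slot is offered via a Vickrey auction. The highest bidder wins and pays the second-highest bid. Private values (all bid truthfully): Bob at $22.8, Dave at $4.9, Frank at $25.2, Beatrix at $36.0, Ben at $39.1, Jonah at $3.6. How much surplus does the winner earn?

Ranking the bids: Ben $39.1, then Beatrix $36.0, then Frank $25.2, then Bob $22.8, then Dave $4.9, then Jonah $3.6.
Ben wins with the top bid and pays the second-highest, $36.0.
Surplus = $39.1 − $36.0 = $3.1.

Surplus = $3.1.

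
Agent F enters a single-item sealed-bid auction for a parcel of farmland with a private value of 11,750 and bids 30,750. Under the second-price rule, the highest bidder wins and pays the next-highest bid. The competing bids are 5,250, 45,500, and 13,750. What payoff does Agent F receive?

Highest competing bid: 45,500.
Agent F's bid 30,750 is not the highest, so Agent F loses, pays nothing, and earns zero payoff.

Agent F's payoff: 0.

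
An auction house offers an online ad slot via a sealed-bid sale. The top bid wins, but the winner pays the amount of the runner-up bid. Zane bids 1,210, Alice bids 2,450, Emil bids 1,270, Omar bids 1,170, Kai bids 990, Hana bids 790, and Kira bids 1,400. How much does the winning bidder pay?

Ranking the bids: Alice 2,450; Kira 1,400; Emil 1,270; Zane 1,210; Omar 1,170; Kai 990; Hana 790.
Alice has the highest bid, so Alice wins.
The second-highest bid is 1,400, so that is what Alice pays.

Price paid: 1,400.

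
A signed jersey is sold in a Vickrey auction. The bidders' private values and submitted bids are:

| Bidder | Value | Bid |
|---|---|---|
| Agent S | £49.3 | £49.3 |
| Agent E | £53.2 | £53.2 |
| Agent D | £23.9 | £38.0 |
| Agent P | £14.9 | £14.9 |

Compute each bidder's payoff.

Ranking the bids: Agent E £53.2, then Agent S £49.3, then Agent D £38.0, then Agent P £14.9.
Agent E has the top bid and wins; the price is the second-highest bid, £49.3.
Agent E's payoff = £53.2 − £49.3 = £3.9. All other bidders lose, so their payoff is 0.

Payoffs: Agent S £0.0, Agent E £3.9, Agent D £0.0, Agent P £0.0.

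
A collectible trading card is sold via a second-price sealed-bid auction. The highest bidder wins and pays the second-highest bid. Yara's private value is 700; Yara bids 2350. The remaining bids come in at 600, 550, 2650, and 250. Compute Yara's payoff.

Payoff = 0.

Highest competing bid: 2650.
Yara's bid 2350 is not the highest, so Yara loses, pays nothing, and earns zero payoff.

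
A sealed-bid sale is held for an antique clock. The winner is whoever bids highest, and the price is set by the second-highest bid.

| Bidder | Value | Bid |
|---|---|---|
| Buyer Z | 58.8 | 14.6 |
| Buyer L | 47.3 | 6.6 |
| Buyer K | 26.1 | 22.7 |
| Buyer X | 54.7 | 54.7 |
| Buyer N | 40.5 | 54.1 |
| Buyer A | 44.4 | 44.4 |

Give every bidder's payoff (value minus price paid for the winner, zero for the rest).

Payoffs: Buyer Z 0.0, Buyer L 0.0, Buyer K 0.0, Buyer X 0.6, Buyer N 0.0, Buyer A 0.0.

Ordered from highest: Buyer X 54.7 > Buyer N 54.1 > Buyer A 44.4 > Buyer K 22.7 > Buyer Z 14.6 > Buyer L 6.6.
Buyer X has the top bid and wins; the price is the second-highest bid, 54.1.
Buyer X's payoff = 54.7 − 54.1 = 0.6. All other bidders lose, so their payoff is 0.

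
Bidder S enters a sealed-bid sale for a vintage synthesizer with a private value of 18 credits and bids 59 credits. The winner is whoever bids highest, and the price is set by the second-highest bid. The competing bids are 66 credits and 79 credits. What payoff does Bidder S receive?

Highest competing bid: 79 credits.
Bidder S's bid 59 credits is not the highest, so Bidder S loses, pays nothing, and earns zero payoff.

0 credits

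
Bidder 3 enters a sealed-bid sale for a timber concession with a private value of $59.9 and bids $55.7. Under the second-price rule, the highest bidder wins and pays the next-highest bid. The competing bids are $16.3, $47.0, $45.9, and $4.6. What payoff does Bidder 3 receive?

Highest competing bid: $47.0.
Bidder 3's bid $55.7 is the highest overall, so Bidder 3 wins and pays the second-highest bid, $47.0.
Payoff = value − price = $59.9 − $47.0 = $12.9.

The bidder's payoff: $12.9.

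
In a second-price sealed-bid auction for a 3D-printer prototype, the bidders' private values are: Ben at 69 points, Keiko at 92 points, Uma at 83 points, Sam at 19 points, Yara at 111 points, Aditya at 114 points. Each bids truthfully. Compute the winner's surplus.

Surplus = 3 points.

Ordered from highest: Aditya 114 points; Yara 111 points; Keiko 92 points; Uma 83 points; Ben 69 points; Sam 19 points.
Aditya wins with the top bid and pays the second-highest, 111 points.
Surplus = 114 points − 111 points = 3 points.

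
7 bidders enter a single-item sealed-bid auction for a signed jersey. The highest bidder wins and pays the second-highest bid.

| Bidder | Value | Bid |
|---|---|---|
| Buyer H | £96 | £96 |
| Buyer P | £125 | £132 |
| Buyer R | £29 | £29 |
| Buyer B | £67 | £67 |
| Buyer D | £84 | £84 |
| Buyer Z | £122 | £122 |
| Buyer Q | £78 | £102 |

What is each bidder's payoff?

Payoffs: Buyer H £0, Buyer P £3, Buyer R £0, Buyer B £0, Buyer D £0, Buyer Z £0, Buyer Q £0.

Sorted high to low: Buyer P £132; Buyer Z £122; Buyer Q £102; Buyer H £96; Buyer D £84; Buyer B £67; Buyer R £29.
Buyer P has the top bid and wins; the price is the second-highest bid, £122.
Buyer P's payoff = £125 − £122 = £3. All other bidders lose, so their payoff is 0.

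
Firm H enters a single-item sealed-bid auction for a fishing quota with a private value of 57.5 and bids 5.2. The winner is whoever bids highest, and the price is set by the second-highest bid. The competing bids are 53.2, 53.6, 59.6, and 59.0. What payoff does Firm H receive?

Payoff = 0.0.

Highest competing bid: 59.6.
Firm H's bid 5.2 is not the highest, so Firm H loses, pays nothing, and earns zero payoff.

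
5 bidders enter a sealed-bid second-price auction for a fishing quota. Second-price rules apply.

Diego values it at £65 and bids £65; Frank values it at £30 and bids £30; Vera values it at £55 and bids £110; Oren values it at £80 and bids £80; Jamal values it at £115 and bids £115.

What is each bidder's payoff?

Ranking the bids: Jamal £115 > Vera £110 > Oren £80 > Diego £65 > Frank £30.
Jamal has the top bid and wins; the price is the second-highest bid, £110.
Jamal's payoff = £115 − £110 = £5. All other bidders lose, so their payoff is 0.

Payoffs: Diego £0, Frank £0, Vera £0, Oren £0, Jamal £5.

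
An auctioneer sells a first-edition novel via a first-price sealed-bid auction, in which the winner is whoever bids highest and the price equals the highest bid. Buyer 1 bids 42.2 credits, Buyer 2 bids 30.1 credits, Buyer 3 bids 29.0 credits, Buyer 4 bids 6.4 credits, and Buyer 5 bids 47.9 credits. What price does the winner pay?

The winner pays 47.9 credits.

Ranking the bids: Buyer 5 47.9 credits; Buyer 1 42.2 credits; Buyer 2 30.1 credits; Buyer 3 29.0 credits; Buyer 4 6.4 credits.
Buyer 5 is the highest bidder, so Buyer 5 wins.
Under the first-price rule, the price is the highest bid: 47.9 credits.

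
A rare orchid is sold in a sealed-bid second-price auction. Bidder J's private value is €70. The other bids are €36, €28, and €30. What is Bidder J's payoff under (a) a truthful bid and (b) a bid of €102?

Truthful: €34; alternative: €34.

The highest competing bid is €36.
Bidding truthfully at €70: Bidder J has the top bid, wins, and pays the second-highest bid €36. Payoff = €70 − €36 = €34.
Bidding €102: Bidder J has the top bid, wins, and pays the second-highest bid €36. Payoff = €70 − €36 = €34.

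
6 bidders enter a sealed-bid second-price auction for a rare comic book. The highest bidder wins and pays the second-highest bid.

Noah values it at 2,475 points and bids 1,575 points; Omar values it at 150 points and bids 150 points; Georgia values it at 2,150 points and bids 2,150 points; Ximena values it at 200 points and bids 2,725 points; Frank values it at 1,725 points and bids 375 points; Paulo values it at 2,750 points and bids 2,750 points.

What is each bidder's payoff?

Payoffs: Noah 0 points, Omar 0 points, Georgia 0 points, Ximena 0 points, Frank 0 points, Paulo 25 points.

Ranking the bids: Paulo 2,750 points, then Ximena 2,725 points, then Georgia 2,150 points, then Noah 1,575 points, then Frank 375 points, then Omar 150 points.
Paulo has the top bid and wins; the price is the second-highest bid, 2,725 points.
Paulo's payoff = 2,750 points − 2,725 points = 25 points. All other bidders lose, so their payoff is 0.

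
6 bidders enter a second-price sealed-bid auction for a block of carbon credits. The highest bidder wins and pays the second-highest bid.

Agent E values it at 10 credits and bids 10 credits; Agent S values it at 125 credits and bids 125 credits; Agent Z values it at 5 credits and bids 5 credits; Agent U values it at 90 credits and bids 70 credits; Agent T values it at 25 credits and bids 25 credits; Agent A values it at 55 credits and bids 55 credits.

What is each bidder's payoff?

Ranking the bids: Agent S 125 credits, then Agent U 70 credits, then Agent A 55 credits, then Agent T 25 credits, then Agent E 10 credits, then Agent Z 5 credits.
Agent S has the top bid and wins; the price is the second-highest bid, 70 credits.
Agent S's payoff = 125 credits − 70 credits = 55 credits. All other bidders lose, so their payoff is 0.

Agent E 0 credits, Agent S 55 credits, Agent Z 0 credits, Agent U 0 credits, Agent T 0 credits, Agent A 0 credits.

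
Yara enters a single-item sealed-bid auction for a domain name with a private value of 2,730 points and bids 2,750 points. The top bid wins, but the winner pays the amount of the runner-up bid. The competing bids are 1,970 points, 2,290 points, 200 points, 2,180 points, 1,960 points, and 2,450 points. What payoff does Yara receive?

Yara's payoff: 280 points.

Highest competing bid: 2,450 points.
Yara's bid 2,750 points is the highest overall, so Yara wins and pays the second-highest bid, 2,450 points.
Payoff = value − price = 2,730 points − 2,450 points = 280 points.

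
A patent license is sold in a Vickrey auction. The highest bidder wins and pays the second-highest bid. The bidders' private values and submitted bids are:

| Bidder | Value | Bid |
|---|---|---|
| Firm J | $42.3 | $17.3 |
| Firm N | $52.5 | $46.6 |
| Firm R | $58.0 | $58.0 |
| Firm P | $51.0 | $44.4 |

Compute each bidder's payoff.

Sorted high to low: Firm R $58.0, then Firm N $46.6, then Firm P $44.4, then Firm J $17.3.
Firm R has the top bid and wins; the price is the second-highest bid, $46.6.
Firm R's payoff = $58.0 − $46.6 = $11.4. All other bidders lose, so their payoff is 0.

Payoffs: Firm J $0.0, Firm N $0.0, Firm R $11.4, Firm P $0.0.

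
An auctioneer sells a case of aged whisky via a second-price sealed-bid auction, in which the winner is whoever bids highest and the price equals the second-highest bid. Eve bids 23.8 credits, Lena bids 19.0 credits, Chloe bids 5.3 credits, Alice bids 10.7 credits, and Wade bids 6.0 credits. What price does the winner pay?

Bids in descending order: Eve 23.8 credits, then Lena 19.0 credits, then Alice 10.7 credits, then Wade 6.0 credits, then Chloe 5.3 credits.
Eve is the highest bidder, so Eve wins.
Under the second-price rule, the price is the second-highest bid: 19.0 credits.

19.0 credits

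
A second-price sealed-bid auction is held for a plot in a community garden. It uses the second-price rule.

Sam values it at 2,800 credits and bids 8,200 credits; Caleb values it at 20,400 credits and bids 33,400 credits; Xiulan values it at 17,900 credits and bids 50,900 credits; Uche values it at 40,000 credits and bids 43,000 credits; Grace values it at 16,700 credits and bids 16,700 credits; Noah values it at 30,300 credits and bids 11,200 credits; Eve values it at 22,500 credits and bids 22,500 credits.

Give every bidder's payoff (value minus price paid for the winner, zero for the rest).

Payoffs: Sam 0 credits, Caleb 0 credits, Xiulan -25,100 credits, Uche 0 credits, Grace 0 credits, Noah 0 credits, Eve 0 credits.

Sorted high to low: Xiulan 50,900 credits, then Uche 43,000 credits, then Caleb 33,400 credits, then Eve 22,500 credits, then Grace 16,700 credits, then Noah 11,200 credits, then Sam 8,200 credits.
Xiulan has the top bid and wins; the price is the second-highest bid, 43,000 credits.
Xiulan's payoff = 17,900 credits − 43,000 credits = -25,100 credits. All other bidders lose, so their payoff is 0.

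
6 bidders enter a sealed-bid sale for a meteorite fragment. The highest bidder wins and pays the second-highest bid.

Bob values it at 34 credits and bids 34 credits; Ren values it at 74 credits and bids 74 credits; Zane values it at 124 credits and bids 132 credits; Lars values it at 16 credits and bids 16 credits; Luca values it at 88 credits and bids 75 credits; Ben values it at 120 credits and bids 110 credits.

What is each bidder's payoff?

Bob 0 credits, Ren 0 credits, Zane 14 credits, Lars 0 credits, Luca 0 credits, Ben 0 credits.

Bids in descending order: Zane 132 credits > Ben 110 credits > Luca 75 credits > Ren 74 credits > Bob 34 credits > Lars 16 credits.
Zane has the top bid and wins; the price is the second-highest bid, 110 credits.
Zane's payoff = 124 credits − 110 credits = 14 credits. All other bidders lose, so their payoff is 0.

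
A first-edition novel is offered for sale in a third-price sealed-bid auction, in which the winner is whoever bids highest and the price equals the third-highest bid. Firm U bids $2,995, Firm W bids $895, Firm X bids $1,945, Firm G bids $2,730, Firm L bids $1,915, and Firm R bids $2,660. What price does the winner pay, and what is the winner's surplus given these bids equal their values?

Ordered from highest: Firm U $2,995 > Firm G $2,730 > Firm R $2,660 > Firm X $1,945 > Firm L $1,915 > Firm W $895.
Firm U is the highest bidder, so Firm U wins.
Under the third-price rule, the price is the third-highest bid: $2,660.
Surplus = $2,995 − $2,660 = $335.

The winner pays $2,660 for a surplus of $335.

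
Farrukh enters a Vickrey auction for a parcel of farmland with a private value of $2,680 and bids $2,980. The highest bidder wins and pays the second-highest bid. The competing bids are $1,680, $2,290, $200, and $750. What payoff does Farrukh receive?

Highest competing bid: $2,290.
Farrukh's bid $2,980 is the highest overall, so Farrukh wins and pays the second-highest bid, $2,290.
Payoff = value − price = $2,680 − $2,290 = $390.

$390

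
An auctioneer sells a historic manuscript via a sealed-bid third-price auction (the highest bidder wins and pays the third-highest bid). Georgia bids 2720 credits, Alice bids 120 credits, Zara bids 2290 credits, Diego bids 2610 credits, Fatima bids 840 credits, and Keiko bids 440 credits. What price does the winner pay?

Bids in descending order: Georgia 2720 credits; Diego 2610 credits; Zara 2290 credits; Fatima 840 credits; Keiko 440 credits; Alice 120 credits.
Georgia is the highest bidder, so Georgia wins.
Under the third-price rule, the price is the third-highest bid: 2290 credits.

The winner pays 2290 credits.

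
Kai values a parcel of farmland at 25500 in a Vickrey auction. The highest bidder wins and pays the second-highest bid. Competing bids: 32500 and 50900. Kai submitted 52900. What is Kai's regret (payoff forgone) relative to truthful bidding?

The highest competing bid is 50900.
Bidding truthfully at 25500: the top bid is 50900 (a rival), so Kai loses. Payoff = 0.
Bidding 52900: Kai has the top bid, wins, and pays the second-highest bid 50900. Payoff = 25500 − 50900 = -25400.
Regret = truthful payoff − actual payoff = 0 − -25400 = 25400.

Regret: 25400.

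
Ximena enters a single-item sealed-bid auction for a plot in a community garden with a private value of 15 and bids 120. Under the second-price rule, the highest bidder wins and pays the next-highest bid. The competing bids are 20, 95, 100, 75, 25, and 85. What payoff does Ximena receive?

Highest competing bid: 100.
Ximena's bid 120 is the highest overall, so Ximena wins and pays the second-highest bid, 100.
Payoff = value − price = 15 − 100 = -85.
Overbidding won the item at a price above value — truthful bidding would have avoided this loss.

-85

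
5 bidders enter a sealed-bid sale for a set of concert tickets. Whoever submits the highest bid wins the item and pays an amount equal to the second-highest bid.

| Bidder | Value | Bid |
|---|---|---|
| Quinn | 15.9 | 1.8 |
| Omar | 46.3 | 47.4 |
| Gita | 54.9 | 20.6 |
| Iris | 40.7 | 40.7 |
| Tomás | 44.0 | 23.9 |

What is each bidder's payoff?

Payoffs: Quinn 0.0, Omar 5.6, Gita 0.0, Iris 0.0, Tomás 0.0.

Sorted high to low: Omar 47.4; Iris 40.7; Tomás 23.9; Gita 20.6; Quinn 1.8.
Omar has the top bid and wins; the price is the second-highest bid, 40.7.
Omar's payoff = 46.3 − 40.7 = 5.6. All other bidders lose, so their payoff is 0.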